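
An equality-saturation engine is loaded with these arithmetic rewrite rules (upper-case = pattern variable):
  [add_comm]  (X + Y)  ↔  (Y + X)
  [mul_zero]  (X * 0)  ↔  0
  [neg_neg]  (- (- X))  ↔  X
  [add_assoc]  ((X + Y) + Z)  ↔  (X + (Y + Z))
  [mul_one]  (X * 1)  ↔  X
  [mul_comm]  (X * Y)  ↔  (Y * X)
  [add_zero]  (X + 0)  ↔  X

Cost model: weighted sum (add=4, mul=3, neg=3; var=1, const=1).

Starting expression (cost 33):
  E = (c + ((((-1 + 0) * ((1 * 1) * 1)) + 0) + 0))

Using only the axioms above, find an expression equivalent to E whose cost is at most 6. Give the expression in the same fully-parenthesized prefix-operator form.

step 1: mul_one (→) rewrites (1 * 1) into 1, now (c + ((((-1 + 0) * (1 * 1)) + 0) + 0))
step 2: mul_one (→) rewrites (1 * 1) into 1, now (c + ((((-1 + 0) * 1) + 0) + 0))
step 3: mul_one (→) rewrites ((-1 + 0) * 1) into (-1 + 0), now (c + (((-1 + 0) + 0) + 0))
step 4: add_zero (→) rewrites (((-1 + 0) + 0) + 0) into ((-1 + 0) + 0), now (c + ((-1 + 0) + 0))
step 5: add_zero (→) rewrites (-1 + 0) into -1, now (c + (-1 + 0))
step 6: add_zero (→) rewrites (-1 + 0) into -1, reaching cost 6 (bound 6)

(c + -1)   [cost 6]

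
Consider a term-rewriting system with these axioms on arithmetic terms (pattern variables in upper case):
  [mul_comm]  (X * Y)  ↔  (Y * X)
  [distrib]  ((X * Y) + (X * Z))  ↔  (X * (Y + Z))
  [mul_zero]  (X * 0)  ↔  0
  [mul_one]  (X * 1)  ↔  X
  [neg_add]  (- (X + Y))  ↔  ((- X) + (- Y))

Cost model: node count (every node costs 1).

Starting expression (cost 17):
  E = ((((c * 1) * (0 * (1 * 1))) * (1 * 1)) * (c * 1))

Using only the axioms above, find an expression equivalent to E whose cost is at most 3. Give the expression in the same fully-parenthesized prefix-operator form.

(0 * c)   [cost 3]

step 1: mul_one (→) rewrites (1 * 1) into 1, now ((((c * 1) * (0 * 1)) * (1 * 1)) * (c * 1))
step 2: mul_one (→) rewrites (c * 1) into c, now (((c * (0 * 1)) * (1 * 1)) * (c * 1))
step 3: mul_one (→) rewrites (0 * 1) into 0, now (((c * 0) * (1 * 1)) * (c * 1))
step 4: mul_one (→) rewrites (1 * 1) into 1, now (((c * 0) * 1) * (c * 1))
step 5: mul_zero (→) rewrites (c * 0) into 0, now ((0 * 1) * (c * 1))
step 6: mul_one (→) rewrites (c * 1) into c, now ((0 * 1) * c)
step 7: mul_one (→) rewrites (0 * 1) into 0, reaching cost 3 (bound 3)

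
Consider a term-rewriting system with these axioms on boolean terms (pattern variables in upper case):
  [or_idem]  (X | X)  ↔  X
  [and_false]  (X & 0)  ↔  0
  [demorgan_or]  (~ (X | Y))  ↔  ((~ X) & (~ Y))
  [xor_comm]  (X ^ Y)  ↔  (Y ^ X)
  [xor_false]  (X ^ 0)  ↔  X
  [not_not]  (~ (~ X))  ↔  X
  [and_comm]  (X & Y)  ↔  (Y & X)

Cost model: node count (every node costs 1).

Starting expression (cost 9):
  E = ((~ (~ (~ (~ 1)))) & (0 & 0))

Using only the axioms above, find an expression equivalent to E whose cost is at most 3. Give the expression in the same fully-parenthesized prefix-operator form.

1. [not_not →] (~ (~ 1))  →  1;  E = ((~ (~ 1)) & (0 & 0))
2. [not_not →] (~ (~ 1))  →  1;  E = (1 & (0 & 0))
3. [and_false →] (0 & 0)  →  0;  cost 3 ≤ 3, done

(1 & 0)   [cost 3]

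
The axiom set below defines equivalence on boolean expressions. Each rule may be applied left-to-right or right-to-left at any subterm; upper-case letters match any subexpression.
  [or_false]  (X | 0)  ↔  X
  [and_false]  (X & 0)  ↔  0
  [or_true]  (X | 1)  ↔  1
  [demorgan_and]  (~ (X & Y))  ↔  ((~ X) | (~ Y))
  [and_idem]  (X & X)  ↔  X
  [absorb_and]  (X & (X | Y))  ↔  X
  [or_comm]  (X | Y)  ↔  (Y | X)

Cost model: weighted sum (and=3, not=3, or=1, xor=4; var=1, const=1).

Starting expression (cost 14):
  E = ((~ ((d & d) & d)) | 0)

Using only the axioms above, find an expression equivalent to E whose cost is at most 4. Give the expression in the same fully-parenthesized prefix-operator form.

1. [or_false →] ((~ ((d & d) & d)) | 0)  →  (~ ((d & d) & d))
2. [and_idem →] (d & d)  →  d;  E = (~ (d & d))
3. [and_idem →] (d & d)  →  d;  cost 4 ≤ 4, done

(~ d)   [cost 4]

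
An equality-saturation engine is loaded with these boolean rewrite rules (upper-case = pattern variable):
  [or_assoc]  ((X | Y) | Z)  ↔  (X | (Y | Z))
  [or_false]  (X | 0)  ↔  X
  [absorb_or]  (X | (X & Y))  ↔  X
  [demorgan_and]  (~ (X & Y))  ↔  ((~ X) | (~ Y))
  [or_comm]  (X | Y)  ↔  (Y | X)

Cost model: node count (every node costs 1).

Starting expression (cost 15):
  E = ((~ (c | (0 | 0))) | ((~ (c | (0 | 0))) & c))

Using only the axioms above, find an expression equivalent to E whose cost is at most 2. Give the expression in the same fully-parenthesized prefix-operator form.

(1) ((~ (c | (0 | 0))) | ((~ (c | (0 | 0))) & c))  =[absorb_or →]=  (~ (c | (0 | 0)))
(2) (0 | 0)  =[or_false →]=  0    ⊢ (~ (c | 0))
(3) (c | 0)  =[or_false →]=  c    ⊢ cost 2, within 2

(~ c)   [cost 2]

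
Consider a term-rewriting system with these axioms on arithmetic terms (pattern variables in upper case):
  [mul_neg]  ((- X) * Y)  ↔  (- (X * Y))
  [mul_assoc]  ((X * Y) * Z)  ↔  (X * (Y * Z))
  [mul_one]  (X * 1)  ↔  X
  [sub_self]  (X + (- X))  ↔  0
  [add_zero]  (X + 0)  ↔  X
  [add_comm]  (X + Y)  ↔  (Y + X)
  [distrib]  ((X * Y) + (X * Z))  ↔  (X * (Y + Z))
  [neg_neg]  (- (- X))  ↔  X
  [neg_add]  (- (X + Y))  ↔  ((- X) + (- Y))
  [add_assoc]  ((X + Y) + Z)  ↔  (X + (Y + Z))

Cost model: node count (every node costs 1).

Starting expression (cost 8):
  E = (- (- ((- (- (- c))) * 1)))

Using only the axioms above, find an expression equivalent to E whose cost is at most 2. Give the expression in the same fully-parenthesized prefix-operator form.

(1) ((- (- (- c))) * 1)  =[mul_one →]=  (- (- (- c)))    ⊢ (- (- (- (- (- c)))))
(2) (- (- c))  =[neg_neg →]=  c    ⊢ (- (- (- c)))
(3) (- (- c))  =[neg_neg →]=  c    ⊢ cost 2, within 2

(- c)   [cost 2]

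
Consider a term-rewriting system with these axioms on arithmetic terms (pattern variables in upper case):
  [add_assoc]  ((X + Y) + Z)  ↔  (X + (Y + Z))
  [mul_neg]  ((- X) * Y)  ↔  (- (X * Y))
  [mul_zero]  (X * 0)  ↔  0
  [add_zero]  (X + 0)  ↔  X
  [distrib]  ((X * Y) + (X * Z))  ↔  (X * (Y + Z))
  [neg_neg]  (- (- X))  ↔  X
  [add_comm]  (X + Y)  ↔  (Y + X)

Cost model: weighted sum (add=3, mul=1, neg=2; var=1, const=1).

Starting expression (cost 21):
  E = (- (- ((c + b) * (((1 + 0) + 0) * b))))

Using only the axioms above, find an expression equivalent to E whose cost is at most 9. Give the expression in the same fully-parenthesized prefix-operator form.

((c + b) * (1 * b))   [cost 9]

step 1: add_zero (→) rewrites (1 + 0) into 1, now (- (- ((c + b) * ((1 + 0) * b))))
step 2: add_zero (→) rewrites (1 + 0) into 1, now (- (- ((c + b) * (1 * b))))
step 3: neg_neg (→) rewrites (- (- ((c + b) * (1 * b)))) into ((c + b) * (1 * b)), reaching cost 9 (bound 9)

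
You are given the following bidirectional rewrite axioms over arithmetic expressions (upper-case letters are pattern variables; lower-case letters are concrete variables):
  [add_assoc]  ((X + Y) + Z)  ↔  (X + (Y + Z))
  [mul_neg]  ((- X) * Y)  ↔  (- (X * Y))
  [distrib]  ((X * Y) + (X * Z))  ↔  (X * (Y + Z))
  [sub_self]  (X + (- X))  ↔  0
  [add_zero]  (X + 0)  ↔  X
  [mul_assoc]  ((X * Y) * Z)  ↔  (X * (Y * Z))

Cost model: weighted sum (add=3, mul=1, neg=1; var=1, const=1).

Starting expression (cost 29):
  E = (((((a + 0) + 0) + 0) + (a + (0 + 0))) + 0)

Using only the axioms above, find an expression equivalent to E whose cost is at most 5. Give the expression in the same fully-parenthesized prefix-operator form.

(a + a)   [cost 5]

(1) (((a + 0) + 0) + 0)  =[add_zero →]=  ((a + 0) + 0)    ⊢ ((((a + 0) + 0) + (a + (0 + 0))) + 0)
(2) ((((a + 0) + 0) + (a + (0 + 0))) + 0)  =[add_zero →]=  (((a + 0) + 0) + (a + (0 + 0)))
(3) (a + 0)  =[add_zero →]=  a    ⊢ ((a + 0) + (a + (0 + 0)))
(4) (0 + 0)  =[add_zero →]=  0    ⊢ ((a + 0) + (a + 0))
(5) (a + 0)  =[add_zero →]=  a    ⊢ (a + (a + 0))
(6) (a + 0)  =[add_zero →]=  a    ⊢ cost 5, within 5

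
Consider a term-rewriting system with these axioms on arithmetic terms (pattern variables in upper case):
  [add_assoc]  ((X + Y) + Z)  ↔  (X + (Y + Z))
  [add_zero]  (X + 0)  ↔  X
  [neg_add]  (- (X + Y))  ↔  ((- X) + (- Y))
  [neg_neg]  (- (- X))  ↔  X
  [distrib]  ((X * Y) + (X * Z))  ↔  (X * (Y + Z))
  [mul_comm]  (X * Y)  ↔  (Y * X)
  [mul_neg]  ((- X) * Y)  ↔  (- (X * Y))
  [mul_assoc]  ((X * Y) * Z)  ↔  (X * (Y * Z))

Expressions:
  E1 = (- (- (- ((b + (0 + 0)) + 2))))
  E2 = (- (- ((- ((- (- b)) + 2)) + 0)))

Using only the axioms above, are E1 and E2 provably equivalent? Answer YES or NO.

YES

step 1: neg_neg (→) rewrites (- (- ((b + (0 + 0)) + 2))) into ((b + (0 + 0)) + 2), now (- ((b + (0 + 0)) + 2))
step 2: add_zero (→) rewrites (0 + 0) into 0, now (- ((b + 0) + 2))
step 3: add_zero (→) rewrites (b + 0) into b, now (- (b + 2))
step 4: neg_neg (←) rewrites (- (b + 2)) into (- (- (- (b + 2))))
step 5: add_zero (←) rewrites (- (b + 2)) into ((- (b + 2)) + 0), now (- (- ((- (b + 2)) + 0)))
step 6: neg_neg (←) rewrites b into (- (- b)), which is E2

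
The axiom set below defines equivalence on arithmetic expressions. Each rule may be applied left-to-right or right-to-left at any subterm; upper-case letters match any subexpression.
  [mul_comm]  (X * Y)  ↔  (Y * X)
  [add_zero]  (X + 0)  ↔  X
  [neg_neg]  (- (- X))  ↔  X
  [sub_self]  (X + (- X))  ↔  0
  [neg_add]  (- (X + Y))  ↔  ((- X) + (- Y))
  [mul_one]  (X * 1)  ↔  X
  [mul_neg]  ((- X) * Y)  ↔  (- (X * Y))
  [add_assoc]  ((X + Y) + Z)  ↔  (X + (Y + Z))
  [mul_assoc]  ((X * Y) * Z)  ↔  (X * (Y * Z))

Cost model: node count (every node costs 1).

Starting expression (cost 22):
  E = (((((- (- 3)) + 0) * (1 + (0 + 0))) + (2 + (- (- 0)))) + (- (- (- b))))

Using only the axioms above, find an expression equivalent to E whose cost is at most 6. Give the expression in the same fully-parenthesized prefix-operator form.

((3 + 2) + (- b))   [cost 6]

step 1: add_zero (→) rewrites ((- (- 3)) + 0) into (- (- 3)), now ((((- (- 3)) * (1 + (0 + 0))) + (2 + (- (- 0)))) + (- (- (- b))))
step 2: add_zero (→) rewrites (0 + 0) into 0, now ((((- (- 3)) * (1 + 0)) + (2 + (- (- 0)))) + (- (- (- b))))
step 3: neg_neg (→) rewrites (- (- 3)) into 3, now (((3 * (1 + 0)) + (2 + (- (- 0)))) + (- (- (- b))))
step 4: add_zero (→) rewrites (1 + 0) into 1, now (((3 * 1) + (2 + (- (- 0)))) + (- (- (- b))))
step 5: neg_neg (→) rewrites (- (- (- b))) into (- b), now (((3 * 1) + (2 + (- (- 0)))) + (- b))
step 6: mul_one (→) rewrites (3 * 1) into 3, now ((3 + (2 + (- (- 0)))) + (- b))
step 7: neg_neg (→) rewrites (- (- 0)) into 0, now ((3 + (2 + 0)) + (- b))
step 8: add_zero (→) rewrites (2 + 0) into 2, reaching cost 6 (bound 6)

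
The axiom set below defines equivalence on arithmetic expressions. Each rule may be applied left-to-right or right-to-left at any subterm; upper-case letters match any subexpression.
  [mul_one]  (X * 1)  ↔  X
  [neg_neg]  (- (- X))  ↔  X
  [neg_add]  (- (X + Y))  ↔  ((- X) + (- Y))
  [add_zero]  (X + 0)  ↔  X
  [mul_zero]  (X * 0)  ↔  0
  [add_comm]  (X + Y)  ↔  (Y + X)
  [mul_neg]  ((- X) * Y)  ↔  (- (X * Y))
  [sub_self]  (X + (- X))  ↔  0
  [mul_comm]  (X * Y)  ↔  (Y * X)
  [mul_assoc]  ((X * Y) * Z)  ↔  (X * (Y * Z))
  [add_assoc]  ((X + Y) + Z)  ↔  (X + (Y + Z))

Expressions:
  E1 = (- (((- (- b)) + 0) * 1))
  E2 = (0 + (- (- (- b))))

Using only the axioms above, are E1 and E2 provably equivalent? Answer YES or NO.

YES

step 1: neg_neg (→) rewrites (- (- b)) into b, now (- ((b + 0) * 1))
step 2: add_zero (→) rewrites (b + 0) into b, now (- (b * 1))
step 3: mul_one (→) rewrites (b * 1) into b, now (- b)
step 4: neg_neg (←) rewrites b into (- (- b)), now (- (- (- b)))
step 5: add_zero (←) rewrites (- (- (- b))) into ((- (- (- b))) + 0)
step 6: add_comm (→) rewrites ((- (- (- b))) + 0) into (0 + (- (- (- b)))), which is E2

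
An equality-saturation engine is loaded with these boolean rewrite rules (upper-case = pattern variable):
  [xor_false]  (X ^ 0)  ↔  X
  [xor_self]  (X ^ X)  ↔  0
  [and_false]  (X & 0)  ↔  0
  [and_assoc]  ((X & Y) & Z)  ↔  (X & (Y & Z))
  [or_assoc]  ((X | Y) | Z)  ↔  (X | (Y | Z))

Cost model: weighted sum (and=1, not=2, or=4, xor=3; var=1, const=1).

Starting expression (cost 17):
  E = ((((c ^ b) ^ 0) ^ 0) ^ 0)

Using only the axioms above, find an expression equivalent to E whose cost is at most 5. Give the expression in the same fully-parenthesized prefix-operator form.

(c ^ b)   [cost 5]

1. [xor_false →] ((c ^ b) ^ 0)  →  (c ^ b);  E = (((c ^ b) ^ 0) ^ 0)
2. [xor_false →] ((c ^ b) ^ 0)  →  (c ^ b);  E = ((c ^ b) ^ 0)
3. [xor_false →] ((c ^ b) ^ 0)  →  (c ^ b);  cost 5 ≤ 5, done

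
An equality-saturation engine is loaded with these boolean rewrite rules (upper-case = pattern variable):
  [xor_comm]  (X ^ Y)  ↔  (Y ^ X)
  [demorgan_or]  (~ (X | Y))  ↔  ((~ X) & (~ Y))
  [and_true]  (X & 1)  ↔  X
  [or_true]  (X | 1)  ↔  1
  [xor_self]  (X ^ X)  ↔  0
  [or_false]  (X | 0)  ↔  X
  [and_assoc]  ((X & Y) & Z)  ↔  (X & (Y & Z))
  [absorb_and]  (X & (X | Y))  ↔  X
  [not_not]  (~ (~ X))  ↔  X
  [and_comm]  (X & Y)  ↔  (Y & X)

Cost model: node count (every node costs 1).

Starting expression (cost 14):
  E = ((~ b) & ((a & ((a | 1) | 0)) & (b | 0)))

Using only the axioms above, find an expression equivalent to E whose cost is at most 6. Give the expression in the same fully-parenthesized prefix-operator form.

step 1: or_false (→) rewrites ((a | 1) | 0) into (a | 1), now ((~ b) & ((a & (a | 1)) & (b | 0)))
step 2: absorb_and (→) rewrites (a & (a | 1)) into a, now ((~ b) & (a & (b | 0)))
step 3: or_false (→) rewrites (b | 0) into b, reaching cost 6 (bound 6)

((~ b) & (a & b))   [cost 6]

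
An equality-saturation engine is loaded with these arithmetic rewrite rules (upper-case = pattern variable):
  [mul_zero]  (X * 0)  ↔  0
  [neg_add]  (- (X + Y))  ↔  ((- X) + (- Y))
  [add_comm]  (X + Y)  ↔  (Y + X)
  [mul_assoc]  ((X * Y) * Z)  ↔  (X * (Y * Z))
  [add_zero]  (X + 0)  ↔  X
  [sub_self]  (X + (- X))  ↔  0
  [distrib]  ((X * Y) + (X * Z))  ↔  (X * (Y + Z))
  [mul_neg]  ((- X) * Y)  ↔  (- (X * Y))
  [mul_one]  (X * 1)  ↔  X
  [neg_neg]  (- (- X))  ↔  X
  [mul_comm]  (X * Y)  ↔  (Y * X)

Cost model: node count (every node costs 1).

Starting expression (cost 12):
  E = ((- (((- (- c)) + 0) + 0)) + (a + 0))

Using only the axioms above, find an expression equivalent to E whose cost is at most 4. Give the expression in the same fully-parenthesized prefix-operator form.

((- c) + a)   [cost 4]

step 1: add_zero (→) rewrites ((- (- c)) + 0) into (- (- c)), now ((- ((- (- c)) + 0)) + (a + 0))
step 2: add_zero (→) rewrites ((- (- c)) + 0) into (- (- c)), now ((- (- (- c))) + (a + 0))
step 3: neg_neg (→) rewrites (- (- (- c))) into (- c), now ((- c) + (a + 0))
step 4: add_zero (→) rewrites (a + 0) into a, reaching cost 4 (bound 4)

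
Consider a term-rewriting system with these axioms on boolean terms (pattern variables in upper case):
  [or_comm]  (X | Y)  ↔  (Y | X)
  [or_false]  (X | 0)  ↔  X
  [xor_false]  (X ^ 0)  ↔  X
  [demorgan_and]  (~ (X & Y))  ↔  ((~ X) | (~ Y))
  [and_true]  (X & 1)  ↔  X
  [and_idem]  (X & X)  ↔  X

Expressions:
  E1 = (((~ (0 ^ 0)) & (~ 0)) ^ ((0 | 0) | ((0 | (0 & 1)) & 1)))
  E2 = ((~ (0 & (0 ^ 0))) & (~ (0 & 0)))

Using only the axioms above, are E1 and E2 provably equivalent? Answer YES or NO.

YES

(1) ((0 | (0 & 1)) & 1)  =[and_true →]=  (0 | (0 & 1))    ⊢ (((~ (0 ^ 0)) & (~ 0)) ^ ((0 | 0) | (0 | (0 & 1))))
(2) (0 | 0)  =[or_false →]=  0    ⊢ (((~ (0 ^ 0)) & (~ 0)) ^ (0 | (0 | (0 & 1))))
(3) (0 & 1)  =[and_true →]=  0    ⊢ (((~ (0 ^ 0)) & (~ 0)) ^ (0 | (0 | 0)))
(4) (0 | 0)  =[or_false →]=  0    ⊢ (((~ (0 ^ 0)) & (~ 0)) ^ (0 | 0))
(5) (0 | 0)  =[or_false →]=  0    ⊢ (((~ (0 ^ 0)) & (~ 0)) ^ 0)
(6) (0 ^ 0)  =[xor_false →]=  0    ⊢ (((~ 0) & (~ 0)) ^ 0)
(7) (((~ 0) & (~ 0)) ^ 0)  =[xor_false →]=  ((~ 0) & (~ 0))
(8) ((~ 0) & (~ 0))  =[and_idem →]=  (~ 0)
(9) 0  =[and_idem ←]=  (0 & 0)    ⊢ (~ (0 & 0))
(10) (~ (0 & 0))  =[and_idem ←]=  ((~ (0 & 0)) & (~ (0 & 0)))
(11) 0  =[xor_false ←]=  (0 ^ 0)    ⊢ E2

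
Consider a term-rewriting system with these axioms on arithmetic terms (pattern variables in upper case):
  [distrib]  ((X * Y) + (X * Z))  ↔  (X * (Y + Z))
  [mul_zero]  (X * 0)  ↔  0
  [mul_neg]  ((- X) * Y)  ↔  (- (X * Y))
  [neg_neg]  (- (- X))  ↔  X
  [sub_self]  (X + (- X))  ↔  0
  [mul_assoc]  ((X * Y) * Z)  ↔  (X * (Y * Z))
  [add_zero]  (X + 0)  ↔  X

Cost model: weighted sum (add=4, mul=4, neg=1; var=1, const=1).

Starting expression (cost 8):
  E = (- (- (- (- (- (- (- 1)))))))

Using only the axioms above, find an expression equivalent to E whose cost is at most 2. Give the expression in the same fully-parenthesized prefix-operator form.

(1) (- (- (- (- (- (- (- 1)))))))  =[neg_neg →]=  (- (- (- (- (- 1)))))
(2) (- (- 1))  =[neg_neg →]=  1    ⊢ (- (- (- 1)))
(3) (- (- (- 1)))  =[neg_neg →]=  (- 1)    ⊢ cost 2, within 2

(- 1)   [cost 2]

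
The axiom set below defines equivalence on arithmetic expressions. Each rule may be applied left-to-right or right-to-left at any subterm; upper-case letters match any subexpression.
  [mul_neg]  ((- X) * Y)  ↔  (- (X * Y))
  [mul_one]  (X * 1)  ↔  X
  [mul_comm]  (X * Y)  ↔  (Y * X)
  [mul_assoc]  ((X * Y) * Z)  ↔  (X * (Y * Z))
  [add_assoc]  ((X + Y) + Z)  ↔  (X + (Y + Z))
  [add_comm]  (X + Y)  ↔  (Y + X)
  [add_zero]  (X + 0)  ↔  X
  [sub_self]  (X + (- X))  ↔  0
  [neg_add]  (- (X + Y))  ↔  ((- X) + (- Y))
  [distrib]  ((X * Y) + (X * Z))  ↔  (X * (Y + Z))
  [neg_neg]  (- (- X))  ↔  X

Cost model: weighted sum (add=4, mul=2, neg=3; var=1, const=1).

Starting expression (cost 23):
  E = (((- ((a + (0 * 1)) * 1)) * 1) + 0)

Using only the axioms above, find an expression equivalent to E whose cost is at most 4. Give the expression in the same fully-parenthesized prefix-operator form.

(- a)   [cost 4]

step 1: mul_one (→) rewrites (0 * 1) into 0, now (((- ((a + 0) * 1)) * 1) + 0)
step 2: mul_neg (→) rewrites ((- ((a + 0) * 1)) * 1) into (- (((a + 0) * 1) * 1)), now ((- (((a + 0) * 1) * 1)) + 0)
step 3: add_zero (→) rewrites (a + 0) into a, now ((- ((a * 1) * 1)) + 0)
step 4: mul_one (→) rewrites (a * 1) into a, now ((- (a * 1)) + 0)
step 5: add_zero (→) rewrites ((- (a * 1)) + 0) into (- (a * 1))
step 6: mul_one (→) rewrites (a * 1) into a, reaching cost 4 (bound 4)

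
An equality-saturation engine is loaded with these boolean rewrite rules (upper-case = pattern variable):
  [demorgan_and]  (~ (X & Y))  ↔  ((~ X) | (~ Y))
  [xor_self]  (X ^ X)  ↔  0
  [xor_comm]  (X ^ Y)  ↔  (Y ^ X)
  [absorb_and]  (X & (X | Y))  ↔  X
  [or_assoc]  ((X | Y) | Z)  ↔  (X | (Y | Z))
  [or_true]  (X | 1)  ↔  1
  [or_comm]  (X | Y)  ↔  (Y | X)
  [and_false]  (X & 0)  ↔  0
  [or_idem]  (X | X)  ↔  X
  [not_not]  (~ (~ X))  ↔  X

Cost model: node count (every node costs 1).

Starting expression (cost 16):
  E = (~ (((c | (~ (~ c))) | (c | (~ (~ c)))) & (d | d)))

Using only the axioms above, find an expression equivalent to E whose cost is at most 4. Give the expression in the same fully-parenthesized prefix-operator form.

(1) ((c | (~ (~ c))) | (c | (~ (~ c))))  =[or_idem →]=  (c | (~ (~ c)))    ⊢ (~ ((c | (~ (~ c))) & (d | d)))
(2) (~ (~ c))  =[not_not →]=  c    ⊢ (~ ((c | c) & (d | d)))
(3) (c | c)  =[or_idem →]=  c    ⊢ (~ (c & (d | d)))
(4) (d | d)  =[or_idem →]=  d    ⊢ cost 4, within 4

(~ (c & d))   [cost 4]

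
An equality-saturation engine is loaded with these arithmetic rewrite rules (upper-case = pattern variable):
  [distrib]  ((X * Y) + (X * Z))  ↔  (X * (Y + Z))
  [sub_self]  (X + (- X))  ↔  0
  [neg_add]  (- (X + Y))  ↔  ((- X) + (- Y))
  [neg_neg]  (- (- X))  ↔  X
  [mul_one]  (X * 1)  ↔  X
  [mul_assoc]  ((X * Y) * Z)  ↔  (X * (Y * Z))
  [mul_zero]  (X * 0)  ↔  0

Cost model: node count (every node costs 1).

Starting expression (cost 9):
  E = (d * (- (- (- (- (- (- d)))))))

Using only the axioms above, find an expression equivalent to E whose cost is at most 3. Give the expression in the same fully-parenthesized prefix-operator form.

1. [neg_neg →] (- (- (- (- d))))  →  (- (- d));  E = (d * (- (- (- (- d)))))
2. [neg_neg →] (- (- (- (- d))))  →  (- (- d));  E = (d * (- (- d)))
3. [neg_neg →] (- (- d))  →  d;  cost 3 ≤ 3, done

(d * d)   [cost 3]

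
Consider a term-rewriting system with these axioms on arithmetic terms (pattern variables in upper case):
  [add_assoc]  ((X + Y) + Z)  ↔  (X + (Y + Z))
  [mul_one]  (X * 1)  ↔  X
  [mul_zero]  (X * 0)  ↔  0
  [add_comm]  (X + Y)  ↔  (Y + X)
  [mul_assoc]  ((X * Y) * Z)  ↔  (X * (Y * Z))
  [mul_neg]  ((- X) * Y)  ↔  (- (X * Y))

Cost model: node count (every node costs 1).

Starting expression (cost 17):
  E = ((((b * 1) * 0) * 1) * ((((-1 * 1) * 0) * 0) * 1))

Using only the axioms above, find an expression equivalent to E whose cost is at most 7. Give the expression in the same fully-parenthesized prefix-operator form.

step 1: mul_one (→) rewrites ((((-1 * 1) * 0) * 0) * 1) into (((-1 * 1) * 0) * 0), now ((((b * 1) * 0) * 1) * (((-1 * 1) * 0) * 0))
step 2: mul_one (→) rewrites (((b * 1) * 0) * 1) into ((b * 1) * 0), now (((b * 1) * 0) * (((-1 * 1) * 0) * 0))
step 3: mul_one (→) rewrites (b * 1) into b, now ((b * 0) * (((-1 * 1) * 0) * 0))
step 4: mul_one (→) rewrites (-1 * 1) into -1, now ((b * 0) * ((-1 * 0) * 0))
step 5: mul_zero (→) rewrites (-1 * 0) into 0, reaching cost 7 (bound 7)

((b * 0) * (0 * 0))   [cost 7]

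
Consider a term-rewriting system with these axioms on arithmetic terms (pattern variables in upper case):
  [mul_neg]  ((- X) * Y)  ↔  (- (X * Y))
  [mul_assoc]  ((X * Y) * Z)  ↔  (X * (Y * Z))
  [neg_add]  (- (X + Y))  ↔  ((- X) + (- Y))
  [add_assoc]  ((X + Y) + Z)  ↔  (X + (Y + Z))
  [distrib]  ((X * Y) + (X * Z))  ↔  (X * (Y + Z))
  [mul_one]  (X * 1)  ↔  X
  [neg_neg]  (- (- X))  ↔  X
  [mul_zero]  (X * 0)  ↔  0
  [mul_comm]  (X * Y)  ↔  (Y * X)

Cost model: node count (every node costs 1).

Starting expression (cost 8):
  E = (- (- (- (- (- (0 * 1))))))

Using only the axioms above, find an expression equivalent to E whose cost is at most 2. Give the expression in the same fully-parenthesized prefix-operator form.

1. [mul_one →] (0 * 1)  →  0;  E = (- (- (- (- (- 0)))))
2. [neg_neg →] (- (- (- 0)))  →  (- 0);  E = (- (- (- 0)))
3. [neg_neg →] (- (- 0))  →  0;  cost 2 ≤ 2, done

(- 0)   [cost 2]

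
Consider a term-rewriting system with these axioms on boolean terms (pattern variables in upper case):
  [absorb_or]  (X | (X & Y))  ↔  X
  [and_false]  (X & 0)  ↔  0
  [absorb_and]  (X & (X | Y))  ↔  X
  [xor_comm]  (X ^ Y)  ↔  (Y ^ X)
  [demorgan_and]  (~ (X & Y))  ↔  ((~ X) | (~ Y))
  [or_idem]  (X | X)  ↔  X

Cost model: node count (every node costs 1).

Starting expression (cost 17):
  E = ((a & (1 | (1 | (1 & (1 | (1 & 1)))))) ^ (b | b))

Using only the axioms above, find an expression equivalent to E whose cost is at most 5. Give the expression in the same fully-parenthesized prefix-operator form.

((a & 1) ^ b)   [cost 5]

(1) (1 | (1 & 1))  =[absorb_or →]=  1    ⊢ ((a & (1 | (1 | (1 & 1)))) ^ (b | b))
(2) (1 | (1 & 1))  =[absorb_or →]=  1    ⊢ ((a & (1 | 1)) ^ (b | b))
(3) (1 | 1)  =[or_idem →]=  1    ⊢ ((a & 1) ^ (b | b))
(4) (b | b)  =[or_idem →]=  b    ⊢ cost 5, within 5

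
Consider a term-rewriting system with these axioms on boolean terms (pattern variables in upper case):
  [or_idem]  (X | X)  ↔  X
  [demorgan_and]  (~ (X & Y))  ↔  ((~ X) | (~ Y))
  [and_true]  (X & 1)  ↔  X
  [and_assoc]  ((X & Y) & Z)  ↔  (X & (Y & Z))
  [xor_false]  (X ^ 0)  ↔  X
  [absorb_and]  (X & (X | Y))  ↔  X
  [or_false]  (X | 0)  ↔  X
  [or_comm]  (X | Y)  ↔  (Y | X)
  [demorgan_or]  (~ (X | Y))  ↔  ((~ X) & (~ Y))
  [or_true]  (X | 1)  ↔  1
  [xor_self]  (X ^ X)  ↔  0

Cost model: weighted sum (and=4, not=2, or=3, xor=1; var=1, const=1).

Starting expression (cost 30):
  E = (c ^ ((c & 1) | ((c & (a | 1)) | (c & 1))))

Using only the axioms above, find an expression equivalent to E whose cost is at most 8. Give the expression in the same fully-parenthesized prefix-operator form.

(c ^ (c & 1))   [cost 8]

step 1: or_true (→) rewrites (a | 1) into 1, now (c ^ ((c & 1) | ((c & 1) | (c & 1))))
step 2: or_idem (→) rewrites ((c & 1) | (c & 1)) into (c & 1), now (c ^ ((c & 1) | (c & 1)))
step 3: or_idem (→) rewrites ((c & 1) | (c & 1)) into (c & 1), reaching cost 8 (bound 8)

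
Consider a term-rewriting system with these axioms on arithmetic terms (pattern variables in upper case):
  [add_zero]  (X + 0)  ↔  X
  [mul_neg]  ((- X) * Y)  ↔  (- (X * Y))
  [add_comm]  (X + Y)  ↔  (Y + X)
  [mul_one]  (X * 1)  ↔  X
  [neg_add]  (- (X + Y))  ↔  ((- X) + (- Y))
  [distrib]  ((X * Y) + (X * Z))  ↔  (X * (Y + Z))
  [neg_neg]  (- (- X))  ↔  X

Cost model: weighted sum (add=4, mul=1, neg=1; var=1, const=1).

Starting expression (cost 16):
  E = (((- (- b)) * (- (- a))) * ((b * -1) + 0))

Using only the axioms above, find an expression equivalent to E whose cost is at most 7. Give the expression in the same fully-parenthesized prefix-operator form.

((b * a) * (b * -1))   [cost 7]

step 1: neg_neg (→) rewrites (- (- b)) into b, now ((b * (- (- a))) * ((b * -1) + 0))
step 2: add_zero (→) rewrites ((b * -1) + 0) into (b * -1), now ((b * (- (- a))) * (b * -1))
step 3: neg_neg (→) rewrites (- (- a)) into a, reaching cost 7 (bound 7)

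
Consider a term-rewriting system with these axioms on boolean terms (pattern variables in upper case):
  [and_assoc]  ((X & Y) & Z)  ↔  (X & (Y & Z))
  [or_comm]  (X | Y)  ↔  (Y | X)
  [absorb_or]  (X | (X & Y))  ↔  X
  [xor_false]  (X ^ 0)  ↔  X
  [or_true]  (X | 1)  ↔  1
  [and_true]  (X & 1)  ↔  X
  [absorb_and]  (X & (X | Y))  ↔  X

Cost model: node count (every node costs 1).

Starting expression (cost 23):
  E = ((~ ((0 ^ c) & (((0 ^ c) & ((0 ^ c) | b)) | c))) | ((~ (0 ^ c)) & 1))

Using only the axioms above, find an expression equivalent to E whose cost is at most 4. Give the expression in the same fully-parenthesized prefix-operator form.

step 1: absorb_and (→) rewrites ((0 ^ c) & ((0 ^ c) | b)) into (0 ^ c), now ((~ ((0 ^ c) & ((0 ^ c) | c))) | ((~ (0 ^ c)) & 1))
step 2: absorb_and (→) rewrites ((0 ^ c) & ((0 ^ c) | c)) into (0 ^ c), now ((~ (0 ^ c)) | ((~ (0 ^ c)) & 1))
step 3: absorb_or (→) rewrites ((~ (0 ^ c)) | ((~ (0 ^ c)) & 1)) into (~ (0 ^ c)), reaching cost 4 (bound 4)

(~ (0 ^ c))   [cost 4]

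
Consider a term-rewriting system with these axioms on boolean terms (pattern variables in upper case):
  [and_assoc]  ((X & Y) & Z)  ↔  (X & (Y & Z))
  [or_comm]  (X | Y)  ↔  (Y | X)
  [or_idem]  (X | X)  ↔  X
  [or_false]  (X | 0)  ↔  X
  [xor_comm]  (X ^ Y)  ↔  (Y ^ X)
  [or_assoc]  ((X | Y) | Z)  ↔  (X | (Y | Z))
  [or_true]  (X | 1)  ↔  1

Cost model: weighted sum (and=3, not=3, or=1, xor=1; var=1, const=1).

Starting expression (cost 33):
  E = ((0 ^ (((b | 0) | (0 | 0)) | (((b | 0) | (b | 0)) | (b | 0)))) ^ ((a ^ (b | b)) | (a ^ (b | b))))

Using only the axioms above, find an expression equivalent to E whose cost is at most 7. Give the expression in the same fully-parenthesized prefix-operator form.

1. [or_idem →] ((b | 0) | (b | 0))  →  (b | 0);  E = ((0 ^ (((b | 0) | (0 | 0)) | ((b | 0) | (b | 0)))) ^ ((a ^ (b | b)) | (a ^ (b | b))))
2. [or_idem →] ((a ^ (b | b)) | (a ^ (b | b)))  →  (a ^ (b | b));  E = ((0 ^ (((b | 0) | (0 | 0)) | ((b | 0) | (b | 0)))) ^ (a ^ (b | b)))
3. [or_false →] (0 | 0)  →  0;  E = ((0 ^ (((b | 0) | 0) | ((b | 0) | (b | 0)))) ^ (a ^ (b | b)))
4. [or_idem →] (b | b)  →  b;  E = ((0 ^ (((b | 0) | 0) | ((b | 0) | (b | 0)))) ^ (a ^ b))
5. [or_false →] (b | 0)  →  b;  E = ((0 ^ ((b | 0) | ((b | 0) | (b | 0)))) ^ (a ^ b))
6. [or_idem →] ((b | 0) | (b | 0))  →  (b | 0);  E = ((0 ^ ((b | 0) | (b | 0))) ^ (a ^ b))
7. [xor_comm →] (a ^ b)  →  (b ^ a);  E = ((0 ^ ((b | 0) | (b | 0))) ^ (b ^ a))
8. [or_idem →] ((b | 0) | (b | 0))  →  (b | 0);  E = ((0 ^ (b | 0)) ^ (b ^ a))
9. [or_false →] (b | 0)  →  b;  cost 7 ≤ 7, done

((0 ^ b) ^ (b ^ a))   [cost 7]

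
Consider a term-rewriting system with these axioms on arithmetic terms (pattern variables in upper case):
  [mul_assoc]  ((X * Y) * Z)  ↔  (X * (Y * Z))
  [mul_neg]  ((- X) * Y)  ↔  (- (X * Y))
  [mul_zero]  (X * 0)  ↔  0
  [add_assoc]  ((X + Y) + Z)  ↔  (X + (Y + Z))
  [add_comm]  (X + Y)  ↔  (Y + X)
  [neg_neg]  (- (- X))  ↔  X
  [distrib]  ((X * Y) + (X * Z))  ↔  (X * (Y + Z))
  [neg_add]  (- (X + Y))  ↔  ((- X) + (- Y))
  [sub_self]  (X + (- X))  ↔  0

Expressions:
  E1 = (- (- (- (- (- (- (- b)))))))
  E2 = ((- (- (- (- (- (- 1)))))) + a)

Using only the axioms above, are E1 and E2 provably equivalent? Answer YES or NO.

NO

All listed rules preserve value, hence provable equivalence implies equal values everywhere; look for a separating assignment.
a=0, b=0 gives E1 ↦ 0, E2 ↦ 1; values differ ⇒ not provably equivalent.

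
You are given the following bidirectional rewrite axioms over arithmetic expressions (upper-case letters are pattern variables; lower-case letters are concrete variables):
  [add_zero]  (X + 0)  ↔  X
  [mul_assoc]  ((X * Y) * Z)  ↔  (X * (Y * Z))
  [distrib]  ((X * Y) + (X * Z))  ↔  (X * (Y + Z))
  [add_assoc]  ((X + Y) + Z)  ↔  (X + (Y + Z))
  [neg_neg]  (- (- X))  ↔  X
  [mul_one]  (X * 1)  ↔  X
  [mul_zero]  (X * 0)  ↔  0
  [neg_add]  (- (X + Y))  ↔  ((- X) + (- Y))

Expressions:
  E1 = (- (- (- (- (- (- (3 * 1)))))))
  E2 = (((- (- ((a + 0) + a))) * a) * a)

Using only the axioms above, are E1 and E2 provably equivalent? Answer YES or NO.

Every axiom is a valid identity, so a rewrite proof would force E1 and E2 to agree under every assignment.
At a=0: E1 = 3 but E2 = 0; they differ, so no derivation exists.

NO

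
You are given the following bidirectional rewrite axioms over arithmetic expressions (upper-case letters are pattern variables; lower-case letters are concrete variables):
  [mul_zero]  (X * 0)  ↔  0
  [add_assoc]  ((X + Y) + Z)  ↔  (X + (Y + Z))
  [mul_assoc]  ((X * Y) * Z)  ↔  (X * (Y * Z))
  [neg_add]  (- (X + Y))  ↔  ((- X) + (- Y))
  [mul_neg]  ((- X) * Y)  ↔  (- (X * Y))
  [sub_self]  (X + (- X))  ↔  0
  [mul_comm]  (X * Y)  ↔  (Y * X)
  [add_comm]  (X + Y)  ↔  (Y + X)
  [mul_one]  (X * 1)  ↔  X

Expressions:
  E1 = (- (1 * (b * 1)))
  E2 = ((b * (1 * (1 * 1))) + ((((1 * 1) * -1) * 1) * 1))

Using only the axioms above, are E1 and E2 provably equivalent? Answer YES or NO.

NO

Every axiom is a valid identity, so a rewrite proof would force E1 and E2 to agree under every assignment.
At b=0: E1 = 0 but E2 = -1; they differ, so no derivation exists.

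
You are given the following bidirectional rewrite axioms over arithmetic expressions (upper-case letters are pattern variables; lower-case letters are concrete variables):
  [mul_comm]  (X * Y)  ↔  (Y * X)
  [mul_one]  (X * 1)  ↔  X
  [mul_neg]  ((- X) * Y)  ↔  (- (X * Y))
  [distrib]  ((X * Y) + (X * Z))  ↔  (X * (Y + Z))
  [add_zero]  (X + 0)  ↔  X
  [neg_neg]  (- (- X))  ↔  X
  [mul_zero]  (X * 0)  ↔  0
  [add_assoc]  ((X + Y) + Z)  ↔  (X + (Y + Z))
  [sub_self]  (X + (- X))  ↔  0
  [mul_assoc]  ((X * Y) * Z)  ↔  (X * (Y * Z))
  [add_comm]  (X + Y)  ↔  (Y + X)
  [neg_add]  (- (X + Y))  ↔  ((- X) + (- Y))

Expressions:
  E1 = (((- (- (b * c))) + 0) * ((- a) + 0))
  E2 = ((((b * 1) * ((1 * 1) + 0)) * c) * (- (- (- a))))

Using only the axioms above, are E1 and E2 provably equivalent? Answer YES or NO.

step 1: add_zero (→) rewrites ((- a) + 0) into (- a), now (((- (- (b * c))) + 0) * (- a))
step 2: add_zero (→) rewrites ((- (- (b * c))) + 0) into (- (- (b * c))), now ((- (- (b * c))) * (- a))
step 3: neg_neg (→) rewrites (- (- (b * c))) into (b * c), now ((b * c) * (- a))
step 4: mul_one (←) rewrites b into (b * 1), now (((b * 1) * c) * (- a))
step 5: neg_neg (←) rewrites a into (- (- a)), now (((b * 1) * c) * (- (- (- a))))
step 6: mul_one (←) rewrites (b * 1) into ((b * 1) * 1), now ((((b * 1) * 1) * c) * (- (- (- a))))
step 7: mul_one (←) rewrites 1 into (1 * 1), now ((((b * 1) * (1 * 1)) * c) * (- (- (- a))))
step 8: add_zero (←) rewrites (1 * 1) into ((1 * 1) + 0), which is E2

YES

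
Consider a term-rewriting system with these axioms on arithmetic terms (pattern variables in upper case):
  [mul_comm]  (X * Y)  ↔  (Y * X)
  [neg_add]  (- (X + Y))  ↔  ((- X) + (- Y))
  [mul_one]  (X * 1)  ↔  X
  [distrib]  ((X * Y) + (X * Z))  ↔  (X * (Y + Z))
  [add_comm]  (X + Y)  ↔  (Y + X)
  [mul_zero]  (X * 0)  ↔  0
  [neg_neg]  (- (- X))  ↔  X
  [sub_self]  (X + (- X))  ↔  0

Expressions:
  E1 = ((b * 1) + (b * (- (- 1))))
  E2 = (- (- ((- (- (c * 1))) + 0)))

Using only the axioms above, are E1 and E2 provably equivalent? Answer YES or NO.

NO

The axioms are sound identities: if E1 ↔* E2 then E1 and E2 evaluate identically under any assignment.
Under b=0, c=1: E1 evaluates to 0, E2 to 1. Distinct ⇒ no rewrite sequence connects them.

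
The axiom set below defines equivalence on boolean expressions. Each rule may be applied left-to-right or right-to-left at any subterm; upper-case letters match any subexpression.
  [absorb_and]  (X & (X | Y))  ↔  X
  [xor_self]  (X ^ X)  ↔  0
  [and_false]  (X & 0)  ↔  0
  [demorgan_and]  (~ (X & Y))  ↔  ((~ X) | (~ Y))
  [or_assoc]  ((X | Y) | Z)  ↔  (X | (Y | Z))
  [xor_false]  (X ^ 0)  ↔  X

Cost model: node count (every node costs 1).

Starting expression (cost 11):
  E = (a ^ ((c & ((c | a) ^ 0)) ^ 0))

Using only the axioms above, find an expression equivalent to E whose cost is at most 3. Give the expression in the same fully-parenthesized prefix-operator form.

(a ^ c)   [cost 3]

(1) ((c | a) ^ 0)  =[xor_false →]=  (c | a)    ⊢ (a ^ ((c & (c | a)) ^ 0))
(2) ((c & (c | a)) ^ 0)  =[xor_false →]=  (c & (c | a))    ⊢ (a ^ (c & (c | a)))
(3) (c & (c | a))  =[absorb_and →]=  c    ⊢ cost 3, within 3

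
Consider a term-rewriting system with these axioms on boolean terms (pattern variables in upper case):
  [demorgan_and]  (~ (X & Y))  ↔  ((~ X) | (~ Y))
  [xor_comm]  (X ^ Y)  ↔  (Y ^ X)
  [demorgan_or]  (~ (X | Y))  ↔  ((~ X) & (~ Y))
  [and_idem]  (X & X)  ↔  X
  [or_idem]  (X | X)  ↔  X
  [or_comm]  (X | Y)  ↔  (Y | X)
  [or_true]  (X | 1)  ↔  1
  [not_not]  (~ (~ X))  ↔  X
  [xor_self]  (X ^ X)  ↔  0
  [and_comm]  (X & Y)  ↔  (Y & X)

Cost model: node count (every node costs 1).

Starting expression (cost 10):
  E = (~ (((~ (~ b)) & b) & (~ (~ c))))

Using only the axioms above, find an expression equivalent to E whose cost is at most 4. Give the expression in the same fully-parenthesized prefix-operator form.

1. [not_not →] (~ (~ b))  →  b;  E = (~ ((b & b) & (~ (~ c))))
2. [not_not →] (~ (~ c))  →  c;  E = (~ ((b & b) & c))
3. [and_idem →] (b & b)  →  b;  cost 4 ≤ 4, done

(~ (b & c))   [cost 4]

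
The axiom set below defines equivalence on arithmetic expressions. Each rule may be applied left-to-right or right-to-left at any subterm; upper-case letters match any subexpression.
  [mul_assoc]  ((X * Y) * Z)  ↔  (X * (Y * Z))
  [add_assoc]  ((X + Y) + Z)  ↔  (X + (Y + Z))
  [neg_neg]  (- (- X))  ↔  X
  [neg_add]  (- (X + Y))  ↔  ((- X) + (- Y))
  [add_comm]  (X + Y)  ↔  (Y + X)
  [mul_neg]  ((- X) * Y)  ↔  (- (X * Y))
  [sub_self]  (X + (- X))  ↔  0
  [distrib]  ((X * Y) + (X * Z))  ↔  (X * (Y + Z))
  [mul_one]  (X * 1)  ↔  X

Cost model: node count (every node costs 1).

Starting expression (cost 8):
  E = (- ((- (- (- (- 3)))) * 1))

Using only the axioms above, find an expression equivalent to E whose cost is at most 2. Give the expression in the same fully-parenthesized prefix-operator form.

(- 3)   [cost 2]

1. [mul_one →] ((- (- (- (- 3)))) * 1)  →  (- (- (- (- 3))));  E = (- (- (- (- (- 3)))))
2. [neg_neg →] (- (- 3))  →  3;  E = (- (- (- 3)))
3. [neg_neg →] (- (- 3))  →  3;  cost 2 ≤ 2, done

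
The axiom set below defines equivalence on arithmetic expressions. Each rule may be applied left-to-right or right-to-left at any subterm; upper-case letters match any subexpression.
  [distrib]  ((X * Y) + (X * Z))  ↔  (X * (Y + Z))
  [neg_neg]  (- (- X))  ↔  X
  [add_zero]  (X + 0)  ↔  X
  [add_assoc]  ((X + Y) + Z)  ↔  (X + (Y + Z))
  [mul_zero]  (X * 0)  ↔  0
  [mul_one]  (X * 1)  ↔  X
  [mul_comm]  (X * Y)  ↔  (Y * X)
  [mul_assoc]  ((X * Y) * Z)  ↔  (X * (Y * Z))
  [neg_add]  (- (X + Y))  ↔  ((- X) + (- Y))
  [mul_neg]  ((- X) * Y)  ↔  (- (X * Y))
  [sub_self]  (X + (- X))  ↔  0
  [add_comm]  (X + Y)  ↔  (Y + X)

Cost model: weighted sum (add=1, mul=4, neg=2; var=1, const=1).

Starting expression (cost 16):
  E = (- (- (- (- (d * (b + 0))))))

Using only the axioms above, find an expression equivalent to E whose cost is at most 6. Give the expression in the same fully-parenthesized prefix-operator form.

1. [neg_neg →] (- (- (- (d * (b + 0)))))  →  (- (d * (b + 0)));  E = (- (- (d * (b + 0))))
2. [add_zero →] (b + 0)  →  b;  E = (- (- (d * b)))
3. [neg_neg →] (- (- (d * b)))  →  (d * b);  cost 6 ≤ 6, done

(d * b)   [cost 6]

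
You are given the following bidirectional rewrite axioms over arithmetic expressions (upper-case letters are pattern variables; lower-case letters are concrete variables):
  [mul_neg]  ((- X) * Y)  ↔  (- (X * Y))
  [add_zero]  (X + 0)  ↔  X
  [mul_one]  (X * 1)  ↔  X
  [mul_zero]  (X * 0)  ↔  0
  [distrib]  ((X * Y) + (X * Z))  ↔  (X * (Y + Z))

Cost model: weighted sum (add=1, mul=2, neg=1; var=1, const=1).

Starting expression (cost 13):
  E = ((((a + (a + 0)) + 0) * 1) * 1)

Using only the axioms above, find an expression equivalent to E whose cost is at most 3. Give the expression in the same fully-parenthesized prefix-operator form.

(a + a)   [cost 3]

step 1: add_zero (→) rewrites ((a + (a + 0)) + 0) into (a + (a + 0)), now (((a + (a + 0)) * 1) * 1)
step 2: mul_one (→) rewrites (((a + (a + 0)) * 1) * 1) into ((a + (a + 0)) * 1)
step 3: mul_one (→) rewrites ((a + (a + 0)) * 1) into (a + (a + 0))
step 4: add_zero (→) rewrites (a + 0) into a, reaching cost 3 (bound 3)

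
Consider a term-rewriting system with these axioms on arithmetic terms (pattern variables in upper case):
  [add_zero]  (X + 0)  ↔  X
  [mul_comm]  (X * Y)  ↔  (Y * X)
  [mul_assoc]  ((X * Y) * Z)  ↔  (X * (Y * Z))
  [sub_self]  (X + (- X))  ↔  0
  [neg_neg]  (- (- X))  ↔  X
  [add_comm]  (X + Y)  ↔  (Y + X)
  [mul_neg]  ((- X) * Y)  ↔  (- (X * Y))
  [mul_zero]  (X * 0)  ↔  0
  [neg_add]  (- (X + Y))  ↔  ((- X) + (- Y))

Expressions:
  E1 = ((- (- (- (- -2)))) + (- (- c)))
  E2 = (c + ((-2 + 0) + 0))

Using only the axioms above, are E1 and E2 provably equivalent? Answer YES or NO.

(1) (- (- (- -2)))  =[neg_neg →]=  (- -2)    ⊢ ((- (- -2)) + (- (- c)))
(2) (- (- -2))  =[neg_neg →]=  -2    ⊢ (-2 + (- (- c)))
(3) (- (- c))  =[neg_neg →]=  c    ⊢ (-2 + c)
(4) -2  =[add_zero ←]=  (-2 + 0)    ⊢ ((-2 + 0) + c)
(5) -2  =[add_zero ←]=  (-2 + 0)    ⊢ (((-2 + 0) + 0) + c)
(6) (((-2 + 0) + 0) + c)  =[add_comm →]=  (c + ((-2 + 0) + 0))    ⊢ E2

YES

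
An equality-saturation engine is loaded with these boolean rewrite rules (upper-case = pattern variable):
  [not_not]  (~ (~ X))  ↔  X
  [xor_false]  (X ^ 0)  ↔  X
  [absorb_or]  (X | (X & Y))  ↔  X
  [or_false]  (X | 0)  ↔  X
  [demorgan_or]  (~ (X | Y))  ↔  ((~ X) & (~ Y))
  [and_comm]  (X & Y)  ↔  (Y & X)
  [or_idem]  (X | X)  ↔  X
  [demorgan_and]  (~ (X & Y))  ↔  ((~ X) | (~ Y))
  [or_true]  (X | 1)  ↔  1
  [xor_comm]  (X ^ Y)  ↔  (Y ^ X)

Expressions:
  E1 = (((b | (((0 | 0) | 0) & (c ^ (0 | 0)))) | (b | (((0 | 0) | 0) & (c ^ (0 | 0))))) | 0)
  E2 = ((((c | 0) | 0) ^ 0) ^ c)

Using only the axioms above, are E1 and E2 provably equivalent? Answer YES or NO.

Every axiom is a valid identity, so a rewrite proof would force E1 and E2 to agree under every assignment.
At b=1, c=0: E1 = 1 but E2 = 0; they differ, so no derivation exists.

NO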